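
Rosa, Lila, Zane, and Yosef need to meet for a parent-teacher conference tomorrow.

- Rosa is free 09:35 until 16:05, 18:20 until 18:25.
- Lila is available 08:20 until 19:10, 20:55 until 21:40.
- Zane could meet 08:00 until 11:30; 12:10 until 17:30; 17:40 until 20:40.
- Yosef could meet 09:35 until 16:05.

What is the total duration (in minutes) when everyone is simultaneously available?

Rosa ∩ Lila: 09:35-16:05, 18:20-18:25.
Rosa ∩ Lila ∩ Zane: 09:35-11:30, 12:10-16:05, 18:20-18:25.
Rosa ∩ Lila ∩ Zane ∩ Yosef: 09:35-11:30, 12:10-16:05.
Summing the common windows: 115 + 235 = 350 minutes.

350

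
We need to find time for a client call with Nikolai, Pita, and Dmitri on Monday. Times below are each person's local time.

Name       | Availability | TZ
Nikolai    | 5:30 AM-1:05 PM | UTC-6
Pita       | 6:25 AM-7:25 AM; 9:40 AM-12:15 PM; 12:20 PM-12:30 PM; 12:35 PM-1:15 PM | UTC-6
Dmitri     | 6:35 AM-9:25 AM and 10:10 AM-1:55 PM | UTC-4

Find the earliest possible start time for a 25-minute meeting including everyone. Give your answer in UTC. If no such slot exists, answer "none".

Nikolai in UTC: 11:30-19:05 (add 6h to convert from UTC-6).
Pita in UTC: 12:25-13:25, 15:40-18:15, 18:20-18:30, 18:35-19:15 (add 6h to convert from UTC-6).
Dmitri in UTC: 10:35-13:25, 14:10-17:55 (add 4h to convert from UTC-4).
Nikolai ∩ Pita: 12:25-13:25, 15:40-18:15, 18:20-18:30, 18:35-19:05.
Nikolai ∩ Pita ∩ Dmitri: 12:25-13:25, 15:40-17:55.
The first common window of at least 25 minutes is 12:25-13:25, so the earliest start is 12:25.

12:25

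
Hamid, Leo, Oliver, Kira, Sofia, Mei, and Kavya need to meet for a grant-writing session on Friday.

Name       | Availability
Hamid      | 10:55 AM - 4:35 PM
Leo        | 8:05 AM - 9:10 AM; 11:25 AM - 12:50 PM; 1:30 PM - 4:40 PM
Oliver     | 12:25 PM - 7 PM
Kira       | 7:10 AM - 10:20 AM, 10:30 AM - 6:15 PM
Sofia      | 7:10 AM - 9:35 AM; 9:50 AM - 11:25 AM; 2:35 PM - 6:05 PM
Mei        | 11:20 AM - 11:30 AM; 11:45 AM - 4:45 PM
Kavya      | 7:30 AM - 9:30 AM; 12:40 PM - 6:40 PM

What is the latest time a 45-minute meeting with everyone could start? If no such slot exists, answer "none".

15:50

Hamid ∩ Leo: 11:25-12:50, 13:30-16:35.
Hamid ∩ Leo ∩ Oliver: 12:25-12:50, 13:30-16:35.
Hamid ∩ Leo ∩ Oliver ∩ Kira: 12:25-12:50, 13:30-16:35.
Hamid ∩ Leo ∩ Oliver ∩ Kira ∩ Sofia: 14:35-16:35.
Hamid ∩ Leo ∩ Oliver ∩ Kira ∩ Sofia ∩ Mei: 14:35-16:35.
Hamid ∩ Leo ∩ Oliver ∩ Kira ∩ Sofia ∩ Mei ∩ Kavya: 14:35-16:35.
Those are the intersection windows.
The last common window of at least 45 minutes is 14:35-16:35; a 45-minute meeting can start as late as 15:50 and still end by 16:35.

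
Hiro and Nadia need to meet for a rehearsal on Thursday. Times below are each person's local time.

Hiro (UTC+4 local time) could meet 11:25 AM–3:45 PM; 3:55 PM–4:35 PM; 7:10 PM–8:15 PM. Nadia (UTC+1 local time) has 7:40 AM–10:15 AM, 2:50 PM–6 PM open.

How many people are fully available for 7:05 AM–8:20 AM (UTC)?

Hiro in UTC: 07:25-11:45, 11:55-12:35, 15:10-16:15 (subtract 4h to convert from UTC+4).
Nadia in UTC: 06:40-09:15, 13:50-17:00 (subtract 1h to convert from UTC+1).
Nadia can make the full 07:05-08:20 slot — that's 1.

1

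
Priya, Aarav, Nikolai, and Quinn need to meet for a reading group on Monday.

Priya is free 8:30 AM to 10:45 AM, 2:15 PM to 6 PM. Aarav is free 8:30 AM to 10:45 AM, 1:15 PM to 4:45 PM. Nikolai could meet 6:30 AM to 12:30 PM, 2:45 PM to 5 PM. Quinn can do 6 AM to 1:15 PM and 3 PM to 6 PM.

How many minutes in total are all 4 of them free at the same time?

240

Priya ∩ Aarav: 08:30-10:45, 14:15-16:45.
Priya ∩ Aarav ∩ Nikolai: 08:30-10:45, 14:45-16:45.
Priya ∩ Aarav ∩ Nikolai ∩ Quinn: 08:30-10:45, 15:00-16:45.
So the common availability across everyone is 08:30-10:45, 15:00-16:45.
Summing the common windows: 135 + 105 = 240 minutes.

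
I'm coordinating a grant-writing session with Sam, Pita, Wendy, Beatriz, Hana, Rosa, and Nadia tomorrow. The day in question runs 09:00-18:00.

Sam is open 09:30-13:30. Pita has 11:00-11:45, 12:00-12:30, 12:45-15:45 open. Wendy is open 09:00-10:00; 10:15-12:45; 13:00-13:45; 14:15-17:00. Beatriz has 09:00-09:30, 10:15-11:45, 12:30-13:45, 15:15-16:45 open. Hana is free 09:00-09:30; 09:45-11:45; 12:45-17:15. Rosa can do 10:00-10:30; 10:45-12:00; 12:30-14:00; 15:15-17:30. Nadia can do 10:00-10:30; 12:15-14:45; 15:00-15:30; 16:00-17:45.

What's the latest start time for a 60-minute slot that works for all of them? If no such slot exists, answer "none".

Sam ∩ Pita: 11:00-11:45, 12:00-12:30, 12:45-13:30.
Sam ∩ Pita ∩ Wendy: 11:00-11:45, 12:00-12:30, 13:00-13:30.
Sam ∩ Pita ∩ Wendy ∩ Beatriz: 11:00-11:45, 13:00-13:30.
Sam ∩ Pita ∩ Wendy ∩ Beatriz ∩ Hana: 11:00-11:45, 13:00-13:30.
Sam ∩ Pita ∩ Wendy ∩ Beatriz ∩ Hana ∩ Rosa: 11:00-11:45, 13:00-13:30.
Sam ∩ Pita ∩ Wendy ∩ Beatriz ∩ Hana ∩ Rosa ∩ Nadia: 13:00-13:30.
No common window is at least 60 minutes long.

none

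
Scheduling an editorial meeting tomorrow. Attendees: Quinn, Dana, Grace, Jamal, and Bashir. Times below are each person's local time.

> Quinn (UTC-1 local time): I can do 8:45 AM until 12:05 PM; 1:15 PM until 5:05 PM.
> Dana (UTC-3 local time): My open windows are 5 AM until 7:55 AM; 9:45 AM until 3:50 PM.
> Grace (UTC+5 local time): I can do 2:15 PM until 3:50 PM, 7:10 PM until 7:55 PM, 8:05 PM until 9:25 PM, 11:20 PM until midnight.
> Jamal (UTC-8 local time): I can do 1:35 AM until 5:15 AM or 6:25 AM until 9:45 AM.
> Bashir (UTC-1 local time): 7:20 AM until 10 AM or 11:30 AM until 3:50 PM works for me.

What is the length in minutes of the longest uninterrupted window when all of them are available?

Quinn in UTC: 09:45-13:05, 14:15-18:05 (add 1h to convert from UTC-1).
Dana in UTC: 08:00-10:55, 12:45-18:50 (add 3h to convert from UTC-3).
Grace in UTC: 09:15-10:50, 14:10-14:55, 15:05-16:25, 18:20-19:00 (subtract 5h to convert from UTC+5).
Jamal in UTC: 09:35-13:15, 14:25-17:45 (add 8h to convert from UTC-8).
Bashir in UTC: 08:20-11:00, 12:30-16:50 (add 1h to convert from UTC-1).
Quinn ∩ Dana: 09:45-10:55, 12:45-13:05, 14:15-18:05.
Quinn ∩ Dana ∩ Grace: 09:45-10:50, 14:15-14:55, 15:05-16:25.
Quinn ∩ Dana ∩ Grace ∩ Jamal: 09:45-10:50, 14:25-14:55, 15:05-16:25.
Quinn ∩ Dana ∩ Grace ∩ Jamal ∩ Bashir: 09:45-10:50, 14:25-14:55, 15:05-16:25.
Those are the intersection windows.
The longest is 15:05-16:25 at 80 minutes.

80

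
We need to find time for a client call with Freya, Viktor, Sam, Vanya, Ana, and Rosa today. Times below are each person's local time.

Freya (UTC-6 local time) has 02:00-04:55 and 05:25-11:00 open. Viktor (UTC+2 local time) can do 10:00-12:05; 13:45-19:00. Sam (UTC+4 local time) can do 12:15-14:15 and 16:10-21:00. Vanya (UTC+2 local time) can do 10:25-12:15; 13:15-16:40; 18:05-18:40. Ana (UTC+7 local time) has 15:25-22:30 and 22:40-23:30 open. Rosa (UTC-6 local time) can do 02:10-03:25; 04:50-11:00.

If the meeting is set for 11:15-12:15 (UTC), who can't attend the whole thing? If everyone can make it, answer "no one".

Freya, Sam, Viktor

Freya in UTC: 08:00-10:55, 11:25-17:00 (add 6h to convert from UTC-6).
Viktor in UTC: 08:00-10:05, 11:45-17:00 (subtract 2h to convert from UTC+2).
Sam in UTC: 08:15-10:15, 12:10-17:00 (subtract 4h to convert from UTC+4).
Vanya in UTC: 08:25-10:15, 11:15-14:40, 16:05-16:40 (subtract 2h to convert from UTC+2).
Ana in UTC: 08:25-15:30, 15:40-16:30 (subtract 7h to convert from UTC+7).
Rosa in UTC: 08:10-09:25, 10:50-17:00 (add 6h to convert from UTC-6).
Freya: not fully free for 11:15-12:15. Viktor: not fully free for 11:15-12:15. Sam: not fully free for 11:15-12:15. Vanya: free for 11:15-12:15. Ana: free for 11:15-12:15. Rosa: free for 11:15-12:15.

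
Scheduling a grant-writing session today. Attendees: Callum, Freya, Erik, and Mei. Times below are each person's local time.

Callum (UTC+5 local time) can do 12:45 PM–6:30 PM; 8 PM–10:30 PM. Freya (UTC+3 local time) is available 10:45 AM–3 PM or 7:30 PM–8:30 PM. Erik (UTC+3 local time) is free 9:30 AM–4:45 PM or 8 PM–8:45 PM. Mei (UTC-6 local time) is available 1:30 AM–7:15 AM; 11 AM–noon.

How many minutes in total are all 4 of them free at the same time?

Callum in UTC: 07:45-13:30, 15:00-17:30 (subtract 5h to convert from UTC+5).
Freya in UTC: 07:45-12:00, 16:30-17:30 (subtract 3h to convert from UTC+3).
Erik in UTC: 06:30-13:45, 17:00-17:45 (subtract 3h to convert from UTC+3).
Mei in UTC: 07:30-13:15, 17:00-18:00 (add 6h to convert from UTC-6).
Callum ∩ Freya: 07:45-12:00, 16:30-17:30.
Callum ∩ Freya ∩ Erik: 07:45-12:00, 17:00-17:30.
Callum ∩ Freya ∩ Erik ∩ Mei: 07:45-12:00, 17:00-17:30.
So the common availability across everyone is 07:45-12:00, 17:00-17:30.
Summing the common windows: 255 + 30 = 285 minutes.

285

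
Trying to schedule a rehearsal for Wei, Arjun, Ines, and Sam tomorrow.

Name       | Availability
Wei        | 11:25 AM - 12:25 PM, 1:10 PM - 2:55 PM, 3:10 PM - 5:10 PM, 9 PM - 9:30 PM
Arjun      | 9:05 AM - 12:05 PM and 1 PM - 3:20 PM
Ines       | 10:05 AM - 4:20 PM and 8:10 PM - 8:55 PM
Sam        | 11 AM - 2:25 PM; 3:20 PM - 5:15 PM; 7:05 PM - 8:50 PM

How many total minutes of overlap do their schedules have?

Wei ∩ Arjun: 11:25-12:05, 13:10-14:55, 15:10-15:20.
Wei ∩ Arjun ∩ Ines: 11:25-12:05, 13:10-14:55, 15:10-15:20.
Wei ∩ Arjun ∩ Ines ∩ Sam: 11:25-12:05, 13:10-14:25.
So the common availability across everyone is 11:25-12:05, 13:10-14:25.
Summing the common windows: 40 + 75 = 115 minutes.

115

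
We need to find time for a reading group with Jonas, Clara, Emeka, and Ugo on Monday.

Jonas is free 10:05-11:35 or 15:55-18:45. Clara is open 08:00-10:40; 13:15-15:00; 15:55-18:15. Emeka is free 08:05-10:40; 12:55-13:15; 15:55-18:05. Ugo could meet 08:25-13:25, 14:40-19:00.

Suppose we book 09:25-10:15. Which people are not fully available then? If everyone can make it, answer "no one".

Jonas

Jonas: not fully free for 09:25-10:15. Clara: free for 09:25-10:15. Emeka: free for 09:25-10:15. Ugo: free for 09:25-10:15.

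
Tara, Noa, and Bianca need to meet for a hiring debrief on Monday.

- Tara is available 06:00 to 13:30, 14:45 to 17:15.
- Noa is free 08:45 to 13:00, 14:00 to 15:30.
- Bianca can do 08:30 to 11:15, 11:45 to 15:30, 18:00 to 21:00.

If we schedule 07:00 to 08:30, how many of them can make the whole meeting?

1

Tara can make the full 07:00-08:30 slot — that's 1.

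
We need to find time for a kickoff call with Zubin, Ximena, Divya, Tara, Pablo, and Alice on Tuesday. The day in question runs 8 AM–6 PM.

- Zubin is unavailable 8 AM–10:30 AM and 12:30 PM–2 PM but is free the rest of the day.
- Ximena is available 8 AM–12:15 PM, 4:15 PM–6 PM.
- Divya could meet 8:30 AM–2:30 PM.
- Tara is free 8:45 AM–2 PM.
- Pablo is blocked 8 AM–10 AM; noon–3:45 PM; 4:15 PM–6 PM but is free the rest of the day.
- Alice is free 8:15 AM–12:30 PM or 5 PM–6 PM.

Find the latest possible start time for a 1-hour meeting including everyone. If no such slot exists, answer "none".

11:00

Zubin free: 10:30-12:30, 14:00-18:00 (invert busy blocks within the working day).
Ximena free: 08:00-12:15, 16:15-18:00.
Divya free: 08:30-14:30.
Tara free: 08:45-14:00.
Pablo free: 10:00-12:00, 15:45-16:15 (invert busy blocks within the working day).
Alice free: 08:15-12:30, 17:00-18:00.
Zubin ∩ Ximena: 10:30-12:15, 16:15-18:00.
Zubin ∩ Ximena ∩ Divya: 10:30-12:15.
Zubin ∩ Ximena ∩ Divya ∩ Tara: 10:30-12:15.
Zubin ∩ Ximena ∩ Divya ∩ Tara ∩ Pablo: 10:30-12:00.
Zubin ∩ Ximena ∩ Divya ∩ Tara ∩ Pablo ∩ Alice: 10:30-12:00.
The last common window of at least 60 minutes is 10:30-12:00; a 60-minute meeting can start as late as 11:00 and still end by 12:00.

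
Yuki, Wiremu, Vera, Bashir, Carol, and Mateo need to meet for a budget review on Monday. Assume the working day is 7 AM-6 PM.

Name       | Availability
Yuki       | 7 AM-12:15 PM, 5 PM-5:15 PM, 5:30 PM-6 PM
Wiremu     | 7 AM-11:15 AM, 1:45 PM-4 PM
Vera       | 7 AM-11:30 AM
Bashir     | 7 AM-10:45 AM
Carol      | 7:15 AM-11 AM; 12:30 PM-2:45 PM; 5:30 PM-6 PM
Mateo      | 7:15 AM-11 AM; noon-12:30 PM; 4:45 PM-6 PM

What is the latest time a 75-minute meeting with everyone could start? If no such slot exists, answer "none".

09:30

Yuki ∩ Wiremu: 07:00-11:15.
Yuki ∩ Wiremu ∩ Vera: 07:00-11:15.
Yuki ∩ Wiremu ∩ Vera ∩ Bashir: 07:00-10:45.
Yuki ∩ Wiremu ∩ Vera ∩ Bashir ∩ Carol: 07:15-10:45.
Yuki ∩ Wiremu ∩ Vera ∩ Bashir ∩ Carol ∩ Mateo: 07:15-10:45.
The last common window of at least 75 minutes is 07:15-10:45; a 75-minute meeting can start as late as 09:30 and still end by 10:45.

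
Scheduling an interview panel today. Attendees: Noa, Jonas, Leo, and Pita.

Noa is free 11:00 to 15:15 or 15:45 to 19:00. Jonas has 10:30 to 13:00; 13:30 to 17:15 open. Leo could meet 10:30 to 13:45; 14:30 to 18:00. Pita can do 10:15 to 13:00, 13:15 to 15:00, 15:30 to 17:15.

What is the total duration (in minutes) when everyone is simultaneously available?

255

Noa ∩ Jonas: 11:00-13:00, 13:30-15:15, 15:45-17:15.
Noa ∩ Jonas ∩ Leo: 11:00-13:00, 13:30-13:45, 14:30-15:15, 15:45-17:15.
Noa ∩ Jonas ∩ Leo ∩ Pita: 11:00-13:00, 13:30-13:45, 14:30-15:00, 15:45-17:15.
So the common availability across everyone is 11:00-13:00, 13:30-13:45, 14:30-15:00, 15:45-17:15.
Summing the common windows: 120 + 15 + 30 + 90 = 255 minutes.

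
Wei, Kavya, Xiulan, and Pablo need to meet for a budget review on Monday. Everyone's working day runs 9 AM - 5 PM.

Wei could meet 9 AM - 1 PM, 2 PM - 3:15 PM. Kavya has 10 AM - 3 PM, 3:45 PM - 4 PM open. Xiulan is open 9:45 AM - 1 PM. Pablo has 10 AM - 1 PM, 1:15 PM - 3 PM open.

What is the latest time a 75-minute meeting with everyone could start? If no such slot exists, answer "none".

11:45

Wei ∩ Kavya: 10:00-13:00, 14:00-15:00.
Wei ∩ Kavya ∩ Xiulan: 10:00-13:00.
Wei ∩ Kavya ∩ Xiulan ∩ Pablo: 10:00-13:00.
So the common availability across everyone is 10:00-13:00.
The last common window of at least 75 minutes is 10:00-13:00; a 75-minute meeting can start as late as 11:45 and still end by 13:00.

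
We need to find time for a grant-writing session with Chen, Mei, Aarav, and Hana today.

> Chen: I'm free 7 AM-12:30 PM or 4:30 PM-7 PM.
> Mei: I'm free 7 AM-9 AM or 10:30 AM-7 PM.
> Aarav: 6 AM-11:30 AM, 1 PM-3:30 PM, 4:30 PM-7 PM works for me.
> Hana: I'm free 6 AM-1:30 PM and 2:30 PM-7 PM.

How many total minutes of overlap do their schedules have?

Chen ∩ Mei: 07:00-09:00, 10:30-12:30, 16:30-19:00.
Chen ∩ Mei ∩ Aarav: 07:00-09:00, 10:30-11:30, 16:30-19:00.
Chen ∩ Mei ∩ Aarav ∩ Hana: 07:00-09:00, 10:30-11:30, 16:30-19:00.
Summing the common windows: 120 + 60 + 150 = 330 minutes.

330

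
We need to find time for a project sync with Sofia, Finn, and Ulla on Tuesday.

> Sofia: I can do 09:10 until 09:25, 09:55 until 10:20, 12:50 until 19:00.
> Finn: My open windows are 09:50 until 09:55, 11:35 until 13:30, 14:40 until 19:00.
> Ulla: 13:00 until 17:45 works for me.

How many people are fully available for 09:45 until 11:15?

0

nobody can make the full 09:45-11:15 slot — that's 0.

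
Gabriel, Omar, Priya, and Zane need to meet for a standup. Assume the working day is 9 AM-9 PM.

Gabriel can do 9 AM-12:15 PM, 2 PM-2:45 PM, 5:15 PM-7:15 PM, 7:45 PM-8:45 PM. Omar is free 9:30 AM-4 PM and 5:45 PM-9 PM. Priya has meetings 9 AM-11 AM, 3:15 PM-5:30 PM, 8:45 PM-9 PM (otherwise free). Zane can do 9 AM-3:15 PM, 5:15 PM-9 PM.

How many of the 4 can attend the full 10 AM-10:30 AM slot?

Gabriel free: 09:00-12:15, 14:00-14:45, 17:15-19:15, 19:45-20:45.
Omar free: 09:30-16:00, 17:45-21:00.
Priya free: 11:00-15:15, 17:30-20:45 (invert busy blocks within the working day).
Zane free: 09:00-15:15, 17:15-21:00.
Gabriel, Omar, and Zane can make the full 10:00-10:30 slot — that's 3.

3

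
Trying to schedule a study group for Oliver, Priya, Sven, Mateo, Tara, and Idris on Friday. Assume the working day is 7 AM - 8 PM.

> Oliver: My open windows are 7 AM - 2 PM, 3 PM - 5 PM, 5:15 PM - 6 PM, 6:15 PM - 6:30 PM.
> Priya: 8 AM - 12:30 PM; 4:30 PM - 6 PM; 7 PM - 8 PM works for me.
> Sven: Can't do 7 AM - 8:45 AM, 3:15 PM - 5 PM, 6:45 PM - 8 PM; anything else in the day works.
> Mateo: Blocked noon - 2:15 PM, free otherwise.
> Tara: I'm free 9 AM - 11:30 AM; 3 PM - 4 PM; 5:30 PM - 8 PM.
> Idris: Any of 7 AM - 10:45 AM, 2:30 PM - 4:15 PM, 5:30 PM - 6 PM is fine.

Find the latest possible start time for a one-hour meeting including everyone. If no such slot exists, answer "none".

09:45

Oliver free: 07:00-14:00, 15:00-17:00, 17:15-18:00, 18:15-18:30.
Priya free: 08:00-12:30, 16:30-18:00, 19:00-20:00.
Sven free: 08:45-15:15, 17:00-18:45 (invert busy blocks within the working day).
Mateo free: 07:00-12:00, 14:15-20:00 (invert busy blocks within the working day).
Tara free: 09:00-11:30, 15:00-16:00, 17:30-20:00.
Idris free: 07:00-10:45, 14:30-16:15, 17:30-18:00.
Oliver ∩ Priya: 08:00-12:30, 16:30-17:00, 17:15-18:00.
Oliver ∩ Priya ∩ Sven: 08:45-12:30, 17:15-18:00.
Oliver ∩ Priya ∩ Sven ∩ Mateo: 08:45-12:00, 17:15-18:00.
Oliver ∩ Priya ∩ Sven ∩ Mateo ∩ Tara: 09:00-11:30, 17:30-18:00.
Oliver ∩ Priya ∩ Sven ∩ Mateo ∩ Tara ∩ Idris: 09:00-10:45, 17:30-18:00.
Those are the intersection windows.
The last common window of at least 60 minutes is 09:00-10:45; a 60-minute meeting can start as late as 09:45 and still end by 10:45.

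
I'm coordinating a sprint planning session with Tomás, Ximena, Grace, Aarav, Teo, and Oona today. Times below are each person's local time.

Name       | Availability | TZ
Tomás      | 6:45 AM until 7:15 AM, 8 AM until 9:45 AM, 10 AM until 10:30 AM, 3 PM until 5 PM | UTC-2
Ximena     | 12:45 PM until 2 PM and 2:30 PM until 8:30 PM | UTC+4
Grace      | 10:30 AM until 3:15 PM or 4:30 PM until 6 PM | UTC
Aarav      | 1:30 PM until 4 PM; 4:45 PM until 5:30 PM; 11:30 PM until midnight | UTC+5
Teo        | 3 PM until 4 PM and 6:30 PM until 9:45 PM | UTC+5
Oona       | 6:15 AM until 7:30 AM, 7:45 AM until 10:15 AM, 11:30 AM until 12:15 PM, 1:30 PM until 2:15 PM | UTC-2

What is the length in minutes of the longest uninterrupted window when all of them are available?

30

Tomás in UTC: 08:45-09:15, 10:00-11:45, 12:00-12:30, 17:00-19:00 (add 2h to convert from UTC-2).
Ximena in UTC: 08:45-10:00, 10:30-16:30 (subtract 4h to convert from UTC+4).
Grace in UTC: 10:30-15:15, 16:30-18:00.
Aarav in UTC: 08:30-11:00, 11:45-12:30, 18:30-19:00 (subtract 5h to convert from UTC+5).
Teo in UTC: 10:00-11:00, 13:30-16:45 (subtract 5h to convert from UTC+5).
Oona in UTC: 08:15-09:30, 09:45-12:15, 13:30-14:15, 15:30-16:15 (add 2h to convert from UTC-2).
Tomás ∩ Ximena: 08:45-09:15, 10:30-11:45, 12:00-12:30.
Tomás ∩ Ximena ∩ Grace: 10:30-11:45, 12:00-12:30.
Tomás ∩ Ximena ∩ Grace ∩ Aarav: 10:30-11:00, 12:00-12:30.
Tomás ∩ Ximena ∩ Grace ∩ Aarav ∩ Teo: 10:30-11:00.
Tomás ∩ Ximena ∩ Grace ∩ Aarav ∩ Teo ∩ Oona: 10:30-11:00.
The longest is 10:30-11:00 at 30 minutes.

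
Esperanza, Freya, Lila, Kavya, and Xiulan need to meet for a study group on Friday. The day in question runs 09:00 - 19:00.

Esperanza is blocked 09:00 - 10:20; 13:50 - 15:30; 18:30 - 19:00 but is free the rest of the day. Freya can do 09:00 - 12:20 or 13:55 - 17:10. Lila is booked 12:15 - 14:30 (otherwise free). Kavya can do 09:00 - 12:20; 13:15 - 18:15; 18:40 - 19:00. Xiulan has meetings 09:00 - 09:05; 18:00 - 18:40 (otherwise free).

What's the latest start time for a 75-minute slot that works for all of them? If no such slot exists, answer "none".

Esperanza free: 10:20-13:50, 15:30-18:30 (invert busy blocks within the working day).
Freya free: 09:00-12:20, 13:55-17:10.
Lila free: 09:00-12:15, 14:30-19:00 (invert busy blocks within the working day).
Kavya free: 09:00-12:20, 13:15-18:15, 18:40-19:00.
Xiulan free: 09:05-18:00, 18:40-19:00 (invert busy blocks within the working day).
Esperanza ∩ Freya: 10:20-12:20, 15:30-17:10.
Esperanza ∩ Freya ∩ Lila: 10:20-12:15, 15:30-17:10.
Esperanza ∩ Freya ∩ Lila ∩ Kavya: 10:20-12:15, 15:30-17:10.
Esperanza ∩ Freya ∩ Lila ∩ Kavya ∩ Xiulan: 10:20-12:15, 15:30-17:10.
The last common window of at least 75 minutes is 15:30-17:10; a 75-minute meeting can start as late as 15:55 and still end by 17:10.

15:55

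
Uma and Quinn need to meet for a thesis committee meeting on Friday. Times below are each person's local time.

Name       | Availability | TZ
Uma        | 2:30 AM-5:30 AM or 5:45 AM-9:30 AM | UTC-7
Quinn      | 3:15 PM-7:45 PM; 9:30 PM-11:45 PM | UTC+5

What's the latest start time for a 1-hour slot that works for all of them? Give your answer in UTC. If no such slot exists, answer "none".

13:45

Uma in UTC: 09:30-12:30, 12:45-16:30 (add 7h to convert from UTC-7).
Quinn in UTC: 10:15-14:45, 16:30-18:45 (subtract 5h to convert from UTC+5).
Uma ∩ Quinn: 10:15-12:30, 12:45-14:45.
The last common window of at least 60 minutes is 12:45-14:45; a 60-minute meeting can start as late as 13:45 and still end by 14:45.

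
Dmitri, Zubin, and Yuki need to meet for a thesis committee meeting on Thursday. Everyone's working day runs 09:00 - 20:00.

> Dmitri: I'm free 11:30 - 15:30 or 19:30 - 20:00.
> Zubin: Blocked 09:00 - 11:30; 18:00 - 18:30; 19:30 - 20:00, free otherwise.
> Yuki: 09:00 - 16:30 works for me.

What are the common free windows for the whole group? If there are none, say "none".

Dmitri free: 11:30-15:30, 19:30-20:00.
Zubin free: 11:30-18:00, 18:30-19:30 (invert busy blocks within the working day).
Yuki free: 09:00-16:30.
Dmitri ∩ Zubin: 11:30-15:30.
Dmitri ∩ Zubin ∩ Yuki: 11:30-15:30.
Those are the intersection windows.

11:30-15:30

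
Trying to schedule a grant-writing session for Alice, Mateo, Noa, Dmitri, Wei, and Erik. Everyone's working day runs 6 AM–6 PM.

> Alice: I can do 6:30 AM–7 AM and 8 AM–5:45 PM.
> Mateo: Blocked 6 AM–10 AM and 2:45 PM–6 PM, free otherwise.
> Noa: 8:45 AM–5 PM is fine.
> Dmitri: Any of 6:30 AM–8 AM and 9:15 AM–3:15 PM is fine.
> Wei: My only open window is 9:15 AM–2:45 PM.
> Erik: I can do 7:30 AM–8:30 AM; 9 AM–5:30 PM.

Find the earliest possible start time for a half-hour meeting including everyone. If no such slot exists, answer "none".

10:00

Alice free: 06:30-07:00, 08:00-17:45.
Mateo free: 10:00-14:45 (invert busy blocks within the working day).
Noa free: 08:45-17:00.
Dmitri free: 06:30-08:00, 09:15-15:15.
Wei free: 09:15-14:45.
Erik free: 07:30-08:30, 09:00-17:30.
Alice ∩ Mateo: 10:00-14:45.
Alice ∩ Mateo ∩ Noa: 10:00-14:45.
Alice ∩ Mateo ∩ Noa ∩ Dmitri: 10:00-14:45.
Alice ∩ Mateo ∩ Noa ∩ Dmitri ∩ Wei: 10:00-14:45.
Alice ∩ Mateo ∩ Noa ∩ Dmitri ∩ Wei ∩ Erik: 10:00-14:45.
So the common availability across everyone is 10:00-14:45.
The first common window of at least 30 minutes is 10:00-14:45, so the earliest start is 10:00.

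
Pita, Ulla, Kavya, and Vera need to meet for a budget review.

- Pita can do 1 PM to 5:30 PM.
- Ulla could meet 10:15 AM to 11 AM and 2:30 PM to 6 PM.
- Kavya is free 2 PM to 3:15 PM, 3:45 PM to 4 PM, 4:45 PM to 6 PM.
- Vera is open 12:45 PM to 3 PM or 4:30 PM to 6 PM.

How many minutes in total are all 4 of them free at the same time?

Pita ∩ Ulla: 14:30-17:30.
Pita ∩ Ulla ∩ Kavya: 14:30-15:15, 15:45-16:00, 16:45-17:30.
Pita ∩ Ulla ∩ Kavya ∩ Vera: 14:30-15:00, 16:45-17:30.
Summing the common windows: 30 + 45 = 75 minutes.

75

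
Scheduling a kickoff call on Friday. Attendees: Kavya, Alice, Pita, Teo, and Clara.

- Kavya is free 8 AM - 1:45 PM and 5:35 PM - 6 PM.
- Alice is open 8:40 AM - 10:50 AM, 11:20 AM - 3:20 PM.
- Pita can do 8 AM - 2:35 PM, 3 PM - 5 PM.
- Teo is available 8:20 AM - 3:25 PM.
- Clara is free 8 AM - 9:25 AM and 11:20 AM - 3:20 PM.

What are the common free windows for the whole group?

Kavya ∩ Alice: 08:40-10:50, 11:20-13:45.
Kavya ∩ Alice ∩ Pita: 08:40-10:50, 11:20-13:45.
Kavya ∩ Alice ∩ Pita ∩ Teo: 08:40-10:50, 11:20-13:45.
Kavya ∩ Alice ∩ Pita ∩ Teo ∩ Clara: 08:40-09:25, 11:20-13:45.
So the common availability across everyone is 08:40-09:25, 11:20-13:45.

08:40-09:25, 11:20-13:45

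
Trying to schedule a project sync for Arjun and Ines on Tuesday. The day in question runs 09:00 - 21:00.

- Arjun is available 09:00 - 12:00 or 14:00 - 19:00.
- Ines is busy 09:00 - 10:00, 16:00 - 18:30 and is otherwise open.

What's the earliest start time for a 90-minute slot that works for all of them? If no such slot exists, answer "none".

10:00

Arjun free: 09:00-12:00, 14:00-19:00.
Ines free: 10:00-16:00, 18:30-21:00 (invert busy blocks within the working day).
Arjun ∩ Ines: 10:00-12:00, 14:00-16:00, 18:30-19:00.
The first common window of at least 90 minutes is 10:00-12:00, so the earliest start is 10:00.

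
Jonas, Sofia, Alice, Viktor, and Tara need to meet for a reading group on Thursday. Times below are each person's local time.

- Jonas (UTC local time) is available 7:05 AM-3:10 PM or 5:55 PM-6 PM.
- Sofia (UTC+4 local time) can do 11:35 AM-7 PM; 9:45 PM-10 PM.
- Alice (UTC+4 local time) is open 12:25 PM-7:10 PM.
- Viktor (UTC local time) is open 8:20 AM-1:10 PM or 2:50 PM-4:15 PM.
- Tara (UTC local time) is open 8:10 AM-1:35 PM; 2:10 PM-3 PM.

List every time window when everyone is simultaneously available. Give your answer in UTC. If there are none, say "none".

08:25-13:10, 14:50-15:00

Jonas in UTC: 07:05-15:10, 17:55-18:00.
Sofia in UTC: 07:35-15:00, 17:45-18:00 (subtract 4h to convert from UTC+4).
Alice in UTC: 08:25-15:10 (subtract 4h to convert from UTC+4).
Viktor in UTC: 08:20-13:10, 14:50-16:15.
Tara in UTC: 08:10-13:35, 14:10-15:00.
Jonas ∩ Sofia: 07:35-15:00, 17:55-18:00.
Jonas ∩ Sofia ∩ Alice: 08:25-15:00.
Jonas ∩ Sofia ∩ Alice ∩ Viktor: 08:25-13:10, 14:50-15:00.
Jonas ∩ Sofia ∩ Alice ∩ Viktor ∩ Tara: 08:25-13:10, 14:50-15:00.
Those are the intersection windows.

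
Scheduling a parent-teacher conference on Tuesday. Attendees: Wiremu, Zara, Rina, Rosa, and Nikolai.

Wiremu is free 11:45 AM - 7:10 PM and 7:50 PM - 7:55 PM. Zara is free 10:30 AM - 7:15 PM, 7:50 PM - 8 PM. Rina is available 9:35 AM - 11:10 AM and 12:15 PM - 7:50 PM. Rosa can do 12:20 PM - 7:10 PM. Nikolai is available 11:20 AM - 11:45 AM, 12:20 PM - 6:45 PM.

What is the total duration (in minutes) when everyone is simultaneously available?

Wiremu ∩ Zara: 11:45-19:10, 19:50-19:55.
Wiremu ∩ Zara ∩ Rina: 12:15-19:10.
Wiremu ∩ Zara ∩ Rina ∩ Rosa: 12:20-19:10.
Wiremu ∩ Zara ∩ Rina ∩ Rosa ∩ Nikolai: 12:20-18:45.
That's a single block of 385 minutes.

385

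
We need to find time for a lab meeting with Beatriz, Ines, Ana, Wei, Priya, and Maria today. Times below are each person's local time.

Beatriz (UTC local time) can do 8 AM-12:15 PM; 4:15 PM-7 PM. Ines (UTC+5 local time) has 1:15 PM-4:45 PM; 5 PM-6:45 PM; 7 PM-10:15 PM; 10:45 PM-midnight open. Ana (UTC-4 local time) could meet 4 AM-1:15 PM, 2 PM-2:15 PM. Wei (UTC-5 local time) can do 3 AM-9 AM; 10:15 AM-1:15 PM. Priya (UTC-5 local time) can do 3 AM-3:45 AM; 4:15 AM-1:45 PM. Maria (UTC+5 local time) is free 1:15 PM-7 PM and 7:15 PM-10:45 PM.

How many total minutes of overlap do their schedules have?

255

Beatriz in UTC: 08:00-12:15, 16:15-19:00.
Ines in UTC: 08:15-11:45, 12:00-13:45, 14:00-17:15, 17:45-19:00 (subtract 5h to convert from UTC+5).
Ana in UTC: 08:00-17:15, 18:00-18:15 (add 4h to convert from UTC-4).
Wei in UTC: 08:00-14:00, 15:15-18:15 (add 5h to convert from UTC-5).
Priya in UTC: 08:00-08:45, 09:15-18:45 (add 5h to convert from UTC-5).
Maria in UTC: 08:15-14:00, 14:15-17:45 (subtract 5h to convert from UTC+5).
Beatriz ∩ Ines: 08:15-11:45, 12:00-12:15, 16:15-17:15, 17:45-19:00.
Beatriz ∩ Ines ∩ Ana: 08:15-11:45, 12:00-12:15, 16:15-17:15, 18:00-18:15.
Beatriz ∩ Ines ∩ Ana ∩ Wei: 08:15-11:45, 12:00-12:15, 16:15-17:15, 18:00-18:15.
Beatriz ∩ Ines ∩ Ana ∩ Wei ∩ Priya: 08:15-08:45, 09:15-11:45, 12:00-12:15, 16:15-17:15, 18:00-18:15.
Beatriz ∩ Ines ∩ Ana ∩ Wei ∩ Priya ∩ Maria: 08:15-08:45, 09:15-11:45, 12:00-12:15, 16:15-17:15.
Summing the common windows: 30 + 150 + 15 + 60 = 255 minutes.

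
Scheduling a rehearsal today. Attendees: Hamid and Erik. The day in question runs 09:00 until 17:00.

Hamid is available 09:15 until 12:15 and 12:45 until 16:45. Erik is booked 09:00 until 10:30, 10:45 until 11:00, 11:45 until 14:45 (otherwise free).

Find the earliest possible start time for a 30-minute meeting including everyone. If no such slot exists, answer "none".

11:00

Hamid free: 09:15-12:15, 12:45-16:45.
Erik free: 10:30-10:45, 11:00-11:45, 14:45-17:00 (invert busy blocks within the working day).
Hamid ∩ Erik: 10:30-10:45, 11:00-11:45, 14:45-16:45.
The first common window of at least 30 minutes is 11:00-11:45, so the earliest start is 11:00.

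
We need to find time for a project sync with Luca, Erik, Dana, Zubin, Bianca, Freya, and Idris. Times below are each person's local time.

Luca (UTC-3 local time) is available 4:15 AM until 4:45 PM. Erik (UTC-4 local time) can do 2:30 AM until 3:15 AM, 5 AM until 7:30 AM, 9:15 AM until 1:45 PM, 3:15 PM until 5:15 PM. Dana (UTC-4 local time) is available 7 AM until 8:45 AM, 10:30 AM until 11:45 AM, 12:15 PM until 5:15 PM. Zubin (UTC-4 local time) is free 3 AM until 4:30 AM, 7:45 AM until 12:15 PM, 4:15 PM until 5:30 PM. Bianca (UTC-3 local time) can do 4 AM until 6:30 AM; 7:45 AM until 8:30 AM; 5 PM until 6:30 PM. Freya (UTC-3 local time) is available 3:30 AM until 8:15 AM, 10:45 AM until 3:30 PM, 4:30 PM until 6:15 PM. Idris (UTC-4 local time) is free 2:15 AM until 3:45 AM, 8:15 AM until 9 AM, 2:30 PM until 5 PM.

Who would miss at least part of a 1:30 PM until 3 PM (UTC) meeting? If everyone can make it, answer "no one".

Luca in UTC: 07:15-19:45 (add 3h to convert from UTC-3).
Erik in UTC: 06:30-07:15, 09:00-11:30, 13:15-17:45, 19:15-21:15 (add 4h to convert from UTC-4).
Dana in UTC: 11:00-12:45, 14:30-15:45, 16:15-21:15 (add 4h to convert from UTC-4).
Zubin in UTC: 07:00-08:30, 11:45-16:15, 20:15-21:30 (add 4h to convert from UTC-4).
Bianca in UTC: 07:00-09:30, 10:45-11:30, 20:00-21:30 (add 3h to convert from UTC-3).
Freya in UTC: 06:30-11:15, 13:45-18:30, 19:30-21:15 (add 3h to convert from UTC-3).
Idris in UTC: 06:15-07:45, 12:15-13:00, 18:30-21:00 (add 4h to convert from UTC-4).
Luca: free for 13:30-15:00. Erik: free for 13:30-15:00. Dana: not fully free for 13:30-15:00. Zubin: free for 13:30-15:00. Bianca: not fully free for 13:30-15:00. Freya: not fully free for 13:30-15:00. Idris: not fully free for 13:30-15:00.

Bianca, Dana, Freya, Idris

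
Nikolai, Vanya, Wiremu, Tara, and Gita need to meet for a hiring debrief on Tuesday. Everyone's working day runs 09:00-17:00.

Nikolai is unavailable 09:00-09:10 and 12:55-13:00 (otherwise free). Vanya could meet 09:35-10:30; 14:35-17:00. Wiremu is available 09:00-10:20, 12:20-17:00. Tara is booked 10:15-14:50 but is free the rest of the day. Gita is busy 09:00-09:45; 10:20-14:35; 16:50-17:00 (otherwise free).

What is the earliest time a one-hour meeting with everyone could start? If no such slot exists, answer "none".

14:50

Nikolai free: 09:10-12:55, 13:00-17:00 (invert busy blocks within the working day).
Vanya free: 09:35-10:30, 14:35-17:00.
Wiremu free: 09:00-10:20, 12:20-17:00.
Tara free: 09:00-10:15, 14:50-17:00 (invert busy blocks within the working day).
Gita free: 09:45-10:20, 14:35-16:50 (invert busy blocks within the working day).
Nikolai ∩ Vanya: 09:35-10:30, 14:35-17:00.
Nikolai ∩ Vanya ∩ Wiremu: 09:35-10:20, 14:35-17:00.
Nikolai ∩ Vanya ∩ Wiremu ∩ Tara: 09:35-10:15, 14:50-17:00.
Nikolai ∩ Vanya ∩ Wiremu ∩ Tara ∩ Gita: 09:45-10:15, 14:50-16:50.
The first common window of at least 60 minutes is 14:50-16:50, so the earliest start is 14:50.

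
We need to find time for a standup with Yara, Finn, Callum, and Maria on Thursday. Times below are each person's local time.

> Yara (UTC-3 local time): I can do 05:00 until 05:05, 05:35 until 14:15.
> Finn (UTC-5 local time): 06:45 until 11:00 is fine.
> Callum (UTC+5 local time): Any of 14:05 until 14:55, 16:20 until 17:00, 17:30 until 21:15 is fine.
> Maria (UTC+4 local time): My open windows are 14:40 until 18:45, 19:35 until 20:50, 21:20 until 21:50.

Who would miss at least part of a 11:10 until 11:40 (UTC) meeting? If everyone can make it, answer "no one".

Callum, Finn

Yara in UTC: 08:00-08:05, 08:35-17:15 (add 3h to convert from UTC-3).
Finn in UTC: 11:45-16:00 (add 5h to convert from UTC-5).
Callum in UTC: 09:05-09:55, 11:20-12:00, 12:30-16:15 (subtract 5h to convert from UTC+5).
Maria in UTC: 10:40-14:45, 15:35-16:50, 17:20-17:50 (subtract 4h to convert from UTC+4).
Yara: free for 11:10-11:40. Finn: not fully free for 11:10-11:40. Callum: not fully free for 11:10-11:40. Maria: free for 11:10-11:40.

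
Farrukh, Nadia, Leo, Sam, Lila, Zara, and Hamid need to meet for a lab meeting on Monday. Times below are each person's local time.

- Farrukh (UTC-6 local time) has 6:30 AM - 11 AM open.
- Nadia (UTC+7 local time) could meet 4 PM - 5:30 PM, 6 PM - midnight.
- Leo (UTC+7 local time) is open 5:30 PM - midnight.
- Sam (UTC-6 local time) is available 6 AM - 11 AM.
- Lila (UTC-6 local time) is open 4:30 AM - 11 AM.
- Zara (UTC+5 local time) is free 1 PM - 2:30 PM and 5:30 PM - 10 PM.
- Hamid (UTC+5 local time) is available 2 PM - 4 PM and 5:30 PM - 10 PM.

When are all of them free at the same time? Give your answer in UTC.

12:30-17:00

Farrukh in UTC: 12:30-17:00 (add 6h to convert from UTC-6).
Nadia in UTC: 09:00-10:30, 11:00-17:00 (subtract 7h to convert from UTC+7).
Leo in UTC: 10:30-17:00 (subtract 7h to convert from UTC+7).
Sam in UTC: 12:00-17:00 (add 6h to convert from UTC-6).
Lila in UTC: 10:30-17:00 (add 6h to convert from UTC-6).
Zara in UTC: 08:00-09:30, 12:30-17:00 (subtract 5h to convert from UTC+5).
Hamid in UTC: 09:00-11:00, 12:30-17:00 (subtract 5h to convert from UTC+5).
Farrukh ∩ Nadia: 12:30-17:00.
Farrukh ∩ Nadia ∩ Leo: 12:30-17:00.
Farrukh ∩ Nadia ∩ Leo ∩ Sam: 12:30-17:00.
Farrukh ∩ Nadia ∩ Leo ∩ Sam ∩ Lila: 12:30-17:00.
Farrukh ∩ Nadia ∩ Leo ∩ Sam ∩ Lila ∩ Zara: 12:30-17:00.
Farrukh ∩ Nadia ∩ Leo ∩ Sam ∩ Lila ∩ Zara ∩ Hamid: 12:30-17:00.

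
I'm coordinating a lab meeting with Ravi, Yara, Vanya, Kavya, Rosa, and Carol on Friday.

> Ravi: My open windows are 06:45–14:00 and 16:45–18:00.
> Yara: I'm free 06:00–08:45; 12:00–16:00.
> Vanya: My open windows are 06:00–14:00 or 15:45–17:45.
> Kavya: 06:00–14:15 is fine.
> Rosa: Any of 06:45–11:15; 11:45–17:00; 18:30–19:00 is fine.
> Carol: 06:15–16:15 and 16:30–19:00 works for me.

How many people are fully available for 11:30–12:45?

4

Ravi, Vanya, Kavya, and Carol can make the full 11:30-12:45 slot — that's 4.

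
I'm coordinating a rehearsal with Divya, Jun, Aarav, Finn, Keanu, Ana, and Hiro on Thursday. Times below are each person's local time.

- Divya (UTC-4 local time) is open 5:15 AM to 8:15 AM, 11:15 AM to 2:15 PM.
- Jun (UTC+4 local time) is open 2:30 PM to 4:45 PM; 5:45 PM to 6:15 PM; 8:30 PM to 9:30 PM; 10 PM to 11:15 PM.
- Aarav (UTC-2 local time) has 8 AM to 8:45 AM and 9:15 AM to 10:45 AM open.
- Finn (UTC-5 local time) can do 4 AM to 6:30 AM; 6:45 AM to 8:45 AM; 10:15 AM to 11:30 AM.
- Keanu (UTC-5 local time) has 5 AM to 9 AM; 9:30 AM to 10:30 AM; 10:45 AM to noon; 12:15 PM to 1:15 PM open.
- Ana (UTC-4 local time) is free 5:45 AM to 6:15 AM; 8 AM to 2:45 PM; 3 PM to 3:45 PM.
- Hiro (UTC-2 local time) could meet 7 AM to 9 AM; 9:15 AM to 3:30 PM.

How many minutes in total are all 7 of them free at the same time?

15

Divya in UTC: 09:15-12:15, 15:15-18:15 (add 4h to convert from UTC-4).
Jun in UTC: 10:30-12:45, 13:45-14:15, 16:30-17:30, 18:00-19:15 (subtract 4h to convert from UTC+4).
Aarav in UTC: 10:00-10:45, 11:15-12:45 (add 2h to convert from UTC-2).
Finn in UTC: 09:00-11:30, 11:45-13:45, 15:15-16:30 (add 5h to convert from UTC-5).
Keanu in UTC: 10:00-14:00, 14:30-15:30, 15:45-17:00, 17:15-18:15 (add 5h to convert from UTC-5).
Ana in UTC: 09:45-10:15, 12:00-18:45, 19:00-19:45 (add 4h to convert from UTC-4).
Hiro in UTC: 09:00-11:00, 11:15-17:30 (add 2h to convert from UTC-2).
Divya ∩ Jun: 10:30-12:15, 16:30-17:30, 18:00-18:15.
Divya ∩ Jun ∩ Aarav: 10:30-10:45, 11:15-12:15.
Divya ∩ Jun ∩ Aarav ∩ Finn: 10:30-10:45, 11:15-11:30, 11:45-12:15.
Divya ∩ Jun ∩ Aarav ∩ Finn ∩ Keanu: 10:30-10:45, 11:15-11:30, 11:45-12:15.
Divya ∩ Jun ∩ Aarav ∩ Finn ∩ Keanu ∩ Ana: 12:00-12:15.
Divya ∩ Jun ∩ Aarav ∩ Finn ∩ Keanu ∩ Ana ∩ Hiro: 12:00-12:15.
That's a single block of 15 minutes.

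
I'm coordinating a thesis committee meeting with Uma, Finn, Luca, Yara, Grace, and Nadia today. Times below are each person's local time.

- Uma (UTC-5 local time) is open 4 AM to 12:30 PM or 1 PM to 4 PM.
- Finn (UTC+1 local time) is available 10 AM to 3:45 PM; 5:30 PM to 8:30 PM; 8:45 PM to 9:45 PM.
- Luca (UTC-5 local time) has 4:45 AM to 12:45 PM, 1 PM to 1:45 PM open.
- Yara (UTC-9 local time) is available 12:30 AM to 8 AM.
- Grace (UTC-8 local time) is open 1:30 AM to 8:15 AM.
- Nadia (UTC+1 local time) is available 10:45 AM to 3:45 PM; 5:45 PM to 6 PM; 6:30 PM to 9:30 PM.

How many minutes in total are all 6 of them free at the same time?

300

Uma in UTC: 09:00-17:30, 18:00-21:00 (add 5h to convert from UTC-5).
Finn in UTC: 09:00-14:45, 16:30-19:30, 19:45-20:45 (subtract 1h to convert from UTC+1).
Luca in UTC: 09:45-17:45, 18:00-18:45 (add 5h to convert from UTC-5).
Yara in UTC: 09:30-17:00 (add 9h to convert from UTC-9).
Grace in UTC: 09:30-16:15 (add 8h to convert from UTC-8).
Nadia in UTC: 09:45-14:45, 16:45-17:00, 17:30-20:30 (subtract 1h to convert from UTC+1).
Uma ∩ Finn: 09:00-14:45, 16:30-17:30, 18:00-19:30, 19:45-20:45.
Uma ∩ Finn ∩ Luca: 09:45-14:45, 16:30-17:30, 18:00-18:45.
Uma ∩ Finn ∩ Luca ∩ Yara: 09:45-14:45, 16:30-17:00.
Uma ∩ Finn ∩ Luca ∩ Yara ∩ Grace: 09:45-14:45.
Uma ∩ Finn ∩ Luca ∩ Yara ∩ Grace ∩ Nadia: 09:45-14:45.
That's a single block of 300 minutes.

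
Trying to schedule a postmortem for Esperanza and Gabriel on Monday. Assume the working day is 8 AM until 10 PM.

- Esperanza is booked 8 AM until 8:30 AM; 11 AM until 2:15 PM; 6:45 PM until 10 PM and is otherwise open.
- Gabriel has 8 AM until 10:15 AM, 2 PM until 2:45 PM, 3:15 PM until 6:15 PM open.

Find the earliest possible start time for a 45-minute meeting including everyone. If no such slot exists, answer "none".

Esperanza free: 08:30-11:00, 14:15-18:45 (invert busy blocks within the working day).
Gabriel free: 08:00-10:15, 14:00-14:45, 15:15-18:15.
Esperanza ∩ Gabriel: 08:30-10:15, 14:15-14:45, 15:15-18:15.
The first common window of at least 45 minutes is 08:30-10:15, so the earliest start is 08:30.

08:30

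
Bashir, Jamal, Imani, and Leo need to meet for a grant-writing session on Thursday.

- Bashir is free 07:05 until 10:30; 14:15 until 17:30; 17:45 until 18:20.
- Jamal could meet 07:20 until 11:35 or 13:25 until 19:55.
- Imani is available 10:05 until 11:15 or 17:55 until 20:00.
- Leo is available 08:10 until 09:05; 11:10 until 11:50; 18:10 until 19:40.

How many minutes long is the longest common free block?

10

Bashir ∩ Jamal: 07:20-10:30, 14:15-17:30, 17:45-18:20.
Bashir ∩ Jamal ∩ Imani: 10:05-10:30, 17:55-18:20.
Bashir ∩ Jamal ∩ Imani ∩ Leo: 18:10-18:20.
So the common availability across everyone is 18:10-18:20.
The longest is 18:10-18:20 at 10 minutes.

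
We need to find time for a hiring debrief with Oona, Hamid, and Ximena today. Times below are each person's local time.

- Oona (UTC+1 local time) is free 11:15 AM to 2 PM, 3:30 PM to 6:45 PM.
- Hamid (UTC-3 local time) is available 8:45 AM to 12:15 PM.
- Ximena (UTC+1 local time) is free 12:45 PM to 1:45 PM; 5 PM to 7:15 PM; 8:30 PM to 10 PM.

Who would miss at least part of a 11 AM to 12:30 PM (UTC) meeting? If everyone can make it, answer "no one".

Oona in UTC: 10:15-13:00, 14:30-17:45 (subtract 1h to convert from UTC+1).
Hamid in UTC: 11:45-15:15 (add 3h to convert from UTC-3).
Ximena in UTC: 11:45-12:45, 16:00-18:15, 19:30-21:00 (subtract 1h to convert from UTC+1).
Oona: free for 11:00-12:30. Hamid: not fully free for 11:00-12:30. Ximena: not fully free for 11:00-12:30.

Hamid, Ximena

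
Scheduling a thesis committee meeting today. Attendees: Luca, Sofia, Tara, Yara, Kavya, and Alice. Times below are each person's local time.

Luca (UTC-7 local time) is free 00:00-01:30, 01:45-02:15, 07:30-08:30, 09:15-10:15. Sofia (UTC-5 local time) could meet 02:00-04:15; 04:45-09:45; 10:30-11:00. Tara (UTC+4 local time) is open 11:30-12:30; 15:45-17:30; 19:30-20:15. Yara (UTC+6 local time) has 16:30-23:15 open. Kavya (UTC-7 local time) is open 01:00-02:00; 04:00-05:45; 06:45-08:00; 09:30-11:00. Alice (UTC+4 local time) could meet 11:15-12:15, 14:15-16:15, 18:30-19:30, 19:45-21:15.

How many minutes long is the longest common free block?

0

Luca in UTC: 07:00-08:30, 08:45-09:15, 14:30-15:30, 16:15-17:15 (add 7h to convert from UTC-7).
Sofia in UTC: 07:00-09:15, 09:45-14:45, 15:30-16:00 (add 5h to convert from UTC-5).
Tara in UTC: 07:30-08:30, 11:45-13:30, 15:30-16:15 (subtract 4h to convert from UTC+4).
Yara in UTC: 10:30-17:15 (subtract 6h to convert from UTC+6).
Kavya in UTC: 08:00-09:00, 11:00-12:45, 13:45-15:00, 16:30-18:00 (add 7h to convert from UTC-7).
Alice in UTC: 07:15-08:15, 10:15-12:15, 14:30-15:30, 15:45-17:15 (subtract 4h to convert from UTC+4).
Luca ∩ Sofia: 07:00-08:30, 08:45-09:15, 14:30-14:45.
Luca ∩ Sofia ∩ Tara: 07:30-08:30.
Luca ∩ Sofia ∩ Tara ∩ Yara: ∅.
Luca ∩ Sofia ∩ Tara ∩ Yara ∩ Kavya: ∅.
Luca ∩ Sofia ∩ Tara ∩ Yara ∩ Kavya ∩ Alice: ∅.
There is no time when everyone is free.
No common window exists, so the longest block is 0 minutes.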